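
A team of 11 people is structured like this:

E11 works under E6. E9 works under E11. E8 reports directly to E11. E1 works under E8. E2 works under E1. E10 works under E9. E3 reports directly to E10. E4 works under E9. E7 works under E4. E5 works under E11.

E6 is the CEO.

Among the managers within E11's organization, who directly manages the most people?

Direct-report counts within E11's organization: E11 has 3; E8 has 1; E1 has 1; E9 has 2; E4 has 1; E10 has 1. The largest is 3, held by E11.

E11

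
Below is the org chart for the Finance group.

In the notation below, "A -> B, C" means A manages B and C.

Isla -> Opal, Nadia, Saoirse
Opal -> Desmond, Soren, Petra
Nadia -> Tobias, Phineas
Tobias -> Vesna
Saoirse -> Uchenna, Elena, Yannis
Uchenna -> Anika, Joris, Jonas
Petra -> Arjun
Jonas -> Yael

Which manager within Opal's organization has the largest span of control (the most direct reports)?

Direct-report counts within Opal's organization: Opal has 3; Petra has 1. The largest is 3, held by Opal.

Opal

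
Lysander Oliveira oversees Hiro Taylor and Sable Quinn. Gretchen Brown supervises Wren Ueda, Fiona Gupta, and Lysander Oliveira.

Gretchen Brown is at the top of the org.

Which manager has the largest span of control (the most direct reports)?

Direct-report counts: Gretchen Brown has 3; Lysander Oliveira has 2. The largest is 3, held by Gretchen Brown.

Gretchen Brown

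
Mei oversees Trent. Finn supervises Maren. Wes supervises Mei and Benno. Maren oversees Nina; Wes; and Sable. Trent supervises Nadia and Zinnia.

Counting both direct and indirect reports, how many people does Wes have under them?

Wes directly manages Mei, Benno. Under Mei: Trent, Nadia, Zinnia (3). Benno has no reports. So Wes's organization is 2 direct reports plus everyone under them: 4 + 1 = 5.

5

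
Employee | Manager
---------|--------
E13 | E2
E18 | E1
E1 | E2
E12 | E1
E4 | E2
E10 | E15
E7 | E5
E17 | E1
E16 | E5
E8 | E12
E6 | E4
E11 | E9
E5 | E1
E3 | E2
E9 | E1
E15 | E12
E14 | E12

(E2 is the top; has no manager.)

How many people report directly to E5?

E5 directly manages E16, E7. That is 2 direct reports.

2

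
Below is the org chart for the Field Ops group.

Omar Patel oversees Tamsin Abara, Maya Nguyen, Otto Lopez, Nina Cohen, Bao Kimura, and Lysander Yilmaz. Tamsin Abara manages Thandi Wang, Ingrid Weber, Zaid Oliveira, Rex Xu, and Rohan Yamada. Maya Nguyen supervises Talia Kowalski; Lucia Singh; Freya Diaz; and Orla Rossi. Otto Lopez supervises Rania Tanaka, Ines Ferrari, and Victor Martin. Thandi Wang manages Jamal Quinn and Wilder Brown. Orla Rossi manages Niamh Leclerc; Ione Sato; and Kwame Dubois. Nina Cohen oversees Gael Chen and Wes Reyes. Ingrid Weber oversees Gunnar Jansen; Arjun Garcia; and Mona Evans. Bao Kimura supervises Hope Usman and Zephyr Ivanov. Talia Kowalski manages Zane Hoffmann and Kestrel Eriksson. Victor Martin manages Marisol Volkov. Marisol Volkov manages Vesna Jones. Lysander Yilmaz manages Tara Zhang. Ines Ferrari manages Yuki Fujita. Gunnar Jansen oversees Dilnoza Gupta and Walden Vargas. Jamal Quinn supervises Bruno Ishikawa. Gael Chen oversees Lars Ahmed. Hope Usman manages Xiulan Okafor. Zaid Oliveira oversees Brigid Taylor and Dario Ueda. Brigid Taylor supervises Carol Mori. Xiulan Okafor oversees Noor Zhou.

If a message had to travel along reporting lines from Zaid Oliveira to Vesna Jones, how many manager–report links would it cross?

Zaid Oliveira is 2 levels below Omar Patel, and Vesna Jones is 4 levels below Omar Patel (their lowest common manager). The shortest path runs up from Zaid Oliveira to Omar Patel and back down to Vesna Jones: 2 + 4 = 6 links.

6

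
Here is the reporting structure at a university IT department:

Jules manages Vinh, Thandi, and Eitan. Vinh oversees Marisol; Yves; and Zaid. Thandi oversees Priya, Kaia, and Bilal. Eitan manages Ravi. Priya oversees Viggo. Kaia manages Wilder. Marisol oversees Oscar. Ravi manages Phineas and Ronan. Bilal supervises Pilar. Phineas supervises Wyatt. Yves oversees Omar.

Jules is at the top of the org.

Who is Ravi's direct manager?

Eitan

Ravi reports directly to Eitan.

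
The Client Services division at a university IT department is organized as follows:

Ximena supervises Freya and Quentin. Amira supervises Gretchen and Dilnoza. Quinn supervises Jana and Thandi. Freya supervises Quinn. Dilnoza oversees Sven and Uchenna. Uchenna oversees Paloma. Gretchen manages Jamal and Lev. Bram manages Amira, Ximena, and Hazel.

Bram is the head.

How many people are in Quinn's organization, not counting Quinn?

Quinn directly manages Jana, Thandi. Jana has no reports. Thandi has no reports. So Quinn's organization is 2 direct reports plus everyone under them: 1 + 1 = 2.

2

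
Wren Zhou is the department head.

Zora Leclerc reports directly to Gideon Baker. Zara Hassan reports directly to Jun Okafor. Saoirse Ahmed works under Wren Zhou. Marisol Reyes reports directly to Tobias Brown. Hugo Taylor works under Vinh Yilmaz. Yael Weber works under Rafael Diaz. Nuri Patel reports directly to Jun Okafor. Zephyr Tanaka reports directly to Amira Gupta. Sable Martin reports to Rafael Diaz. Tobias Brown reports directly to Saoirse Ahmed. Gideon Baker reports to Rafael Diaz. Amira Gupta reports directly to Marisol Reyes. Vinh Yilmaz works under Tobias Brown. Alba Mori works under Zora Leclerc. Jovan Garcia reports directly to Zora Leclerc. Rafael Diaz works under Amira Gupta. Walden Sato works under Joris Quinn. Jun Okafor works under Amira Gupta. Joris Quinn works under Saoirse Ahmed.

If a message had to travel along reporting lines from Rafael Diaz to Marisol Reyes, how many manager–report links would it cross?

2

Rafael Diaz is in Marisol Reyes's organization: the chain from Rafael Diaz up to Marisol Reyes is Rafael Diaz → Amira Gupta → Marisol Reyes, which is 2 links.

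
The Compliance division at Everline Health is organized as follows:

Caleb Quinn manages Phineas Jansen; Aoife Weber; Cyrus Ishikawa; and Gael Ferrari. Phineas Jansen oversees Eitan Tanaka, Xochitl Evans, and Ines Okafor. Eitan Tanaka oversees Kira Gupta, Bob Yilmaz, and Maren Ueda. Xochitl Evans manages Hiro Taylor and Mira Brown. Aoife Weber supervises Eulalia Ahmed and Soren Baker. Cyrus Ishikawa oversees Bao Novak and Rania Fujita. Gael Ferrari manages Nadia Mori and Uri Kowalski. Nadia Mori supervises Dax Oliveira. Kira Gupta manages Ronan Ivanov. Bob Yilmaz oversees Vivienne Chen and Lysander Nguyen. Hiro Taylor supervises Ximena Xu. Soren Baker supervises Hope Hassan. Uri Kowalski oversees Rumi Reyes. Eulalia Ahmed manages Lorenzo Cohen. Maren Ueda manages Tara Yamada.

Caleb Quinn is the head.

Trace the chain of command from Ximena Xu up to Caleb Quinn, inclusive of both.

Ximena Xu -> Hiro Taylor -> Xochitl Evans -> Phineas Jansen -> Caleb Quinn

Ximena Xu reports to Hiro Taylor. Hiro Taylor reports to Xochitl Evans. Xochitl Evans reports to Phineas Jansen. Phineas Jansen reports to Caleb Quinn. Caleb Quinn is at the top.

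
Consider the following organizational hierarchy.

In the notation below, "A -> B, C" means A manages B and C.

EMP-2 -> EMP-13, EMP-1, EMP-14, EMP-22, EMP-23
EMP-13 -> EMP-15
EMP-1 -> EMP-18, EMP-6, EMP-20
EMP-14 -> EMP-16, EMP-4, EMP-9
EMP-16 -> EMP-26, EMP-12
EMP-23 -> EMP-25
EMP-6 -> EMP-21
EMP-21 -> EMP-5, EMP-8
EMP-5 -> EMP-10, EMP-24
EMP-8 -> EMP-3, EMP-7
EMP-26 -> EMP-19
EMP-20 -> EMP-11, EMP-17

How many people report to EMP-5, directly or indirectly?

2

EMP-5 directly manages EMP-10, EMP-24. EMP-10 has no reports. EMP-24 has no reports. So EMP-5's organization is 2 direct reports plus everyone under them: 1 + 1 = 2.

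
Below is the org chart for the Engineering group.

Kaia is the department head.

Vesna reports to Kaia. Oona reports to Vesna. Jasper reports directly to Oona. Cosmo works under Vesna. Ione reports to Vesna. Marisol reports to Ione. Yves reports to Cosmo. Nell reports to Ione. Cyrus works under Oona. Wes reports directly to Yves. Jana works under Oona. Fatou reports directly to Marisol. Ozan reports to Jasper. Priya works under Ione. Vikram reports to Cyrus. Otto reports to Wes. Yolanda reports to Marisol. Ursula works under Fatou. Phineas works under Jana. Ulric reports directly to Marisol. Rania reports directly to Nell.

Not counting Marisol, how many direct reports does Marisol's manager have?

Marisol reports to Ione. Ione's other direct reports are Nell, Priya — 2 peers.

2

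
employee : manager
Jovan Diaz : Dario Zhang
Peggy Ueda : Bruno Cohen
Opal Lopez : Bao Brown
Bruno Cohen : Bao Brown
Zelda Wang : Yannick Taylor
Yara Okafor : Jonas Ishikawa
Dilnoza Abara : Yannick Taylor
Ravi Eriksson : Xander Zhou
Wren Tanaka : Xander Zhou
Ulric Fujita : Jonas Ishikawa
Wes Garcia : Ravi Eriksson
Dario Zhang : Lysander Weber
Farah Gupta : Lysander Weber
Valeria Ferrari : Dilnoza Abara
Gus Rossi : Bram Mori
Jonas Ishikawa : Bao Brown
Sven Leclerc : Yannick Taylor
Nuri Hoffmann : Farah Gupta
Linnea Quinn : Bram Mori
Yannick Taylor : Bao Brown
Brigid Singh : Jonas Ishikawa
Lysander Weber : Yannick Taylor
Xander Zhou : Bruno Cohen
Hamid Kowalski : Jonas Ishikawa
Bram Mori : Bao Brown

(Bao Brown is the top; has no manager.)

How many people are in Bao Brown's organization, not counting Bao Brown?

Bao Brown directly manages Jonas Ishikawa, Yannick Taylor, Bruno Cohen, Opal Lopez, Bram Mori. Under Jonas Ishikawa: Ulric Fujita, Brigid Singh, Hamid Kowalski, Yara Okafor (4). Under Yannick Taylor: Sven Leclerc, Dilnoza Abara, Valeria Ferrari, Zelda Wang, Lysander Weber, Dario Zhang, Jovan Diaz, Farah Gupta, Nuri Hoffmann (9). Under Bruno Cohen: Peggy Ueda, Xander Zhou, Wren Tanaka, Ravi Eriksson, Wes Garcia (5). Opal Lopez has no reports. Under Bram Mori: Gus Rossi, Linnea Quinn (2). So Bao Brown's organization is 5 direct reports plus everyone under them: 5 + 10 + 6 + 1 + 3 = 25.

25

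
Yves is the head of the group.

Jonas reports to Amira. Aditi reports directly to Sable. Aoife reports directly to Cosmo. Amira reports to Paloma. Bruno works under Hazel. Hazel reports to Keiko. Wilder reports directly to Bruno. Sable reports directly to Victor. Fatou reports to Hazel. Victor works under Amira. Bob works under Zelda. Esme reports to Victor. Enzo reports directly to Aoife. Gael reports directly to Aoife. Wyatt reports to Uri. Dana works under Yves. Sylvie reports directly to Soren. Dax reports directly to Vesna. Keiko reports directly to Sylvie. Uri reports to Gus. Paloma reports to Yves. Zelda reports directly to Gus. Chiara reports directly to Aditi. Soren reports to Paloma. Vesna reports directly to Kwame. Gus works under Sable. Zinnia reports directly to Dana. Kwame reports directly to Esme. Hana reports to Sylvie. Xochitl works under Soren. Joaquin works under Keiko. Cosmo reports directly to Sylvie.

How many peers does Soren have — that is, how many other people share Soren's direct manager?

1

Soren reports to Paloma. Paloma's other direct reports are Amira — 1 peer.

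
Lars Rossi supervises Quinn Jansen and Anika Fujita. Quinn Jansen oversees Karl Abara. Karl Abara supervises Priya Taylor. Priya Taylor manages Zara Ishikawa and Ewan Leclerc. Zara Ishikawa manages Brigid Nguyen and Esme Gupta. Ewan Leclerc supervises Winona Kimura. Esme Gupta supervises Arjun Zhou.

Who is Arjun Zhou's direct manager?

Esme Gupta

Arjun Zhou reports directly to Esme Gupta.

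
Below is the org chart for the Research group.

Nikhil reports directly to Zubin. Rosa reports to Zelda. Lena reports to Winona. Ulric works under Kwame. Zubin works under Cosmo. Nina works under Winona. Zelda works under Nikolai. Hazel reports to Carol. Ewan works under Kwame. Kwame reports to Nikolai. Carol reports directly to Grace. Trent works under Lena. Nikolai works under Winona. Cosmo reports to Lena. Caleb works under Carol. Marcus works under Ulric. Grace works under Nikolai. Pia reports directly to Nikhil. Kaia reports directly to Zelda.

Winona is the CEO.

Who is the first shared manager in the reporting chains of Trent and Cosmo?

Trent's chain of managers is Lena, Winona. Cosmo's chain of managers is Lena, Winona. The first manager that appears in both chains is Lena.

Lena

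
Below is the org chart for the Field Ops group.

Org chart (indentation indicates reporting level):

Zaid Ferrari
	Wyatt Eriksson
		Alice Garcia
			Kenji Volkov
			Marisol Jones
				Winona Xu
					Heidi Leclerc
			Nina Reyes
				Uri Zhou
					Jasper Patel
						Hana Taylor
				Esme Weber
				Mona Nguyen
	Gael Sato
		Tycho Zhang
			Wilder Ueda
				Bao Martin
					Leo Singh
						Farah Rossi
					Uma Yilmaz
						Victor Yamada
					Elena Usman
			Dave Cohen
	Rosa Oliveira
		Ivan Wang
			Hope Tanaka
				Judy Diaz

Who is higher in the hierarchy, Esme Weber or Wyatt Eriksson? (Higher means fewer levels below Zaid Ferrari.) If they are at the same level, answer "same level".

Wyatt Eriksson

Esme Weber is 4 levels below Zaid Ferrari; Wyatt Eriksson is 1. Wyatt Eriksson is higher.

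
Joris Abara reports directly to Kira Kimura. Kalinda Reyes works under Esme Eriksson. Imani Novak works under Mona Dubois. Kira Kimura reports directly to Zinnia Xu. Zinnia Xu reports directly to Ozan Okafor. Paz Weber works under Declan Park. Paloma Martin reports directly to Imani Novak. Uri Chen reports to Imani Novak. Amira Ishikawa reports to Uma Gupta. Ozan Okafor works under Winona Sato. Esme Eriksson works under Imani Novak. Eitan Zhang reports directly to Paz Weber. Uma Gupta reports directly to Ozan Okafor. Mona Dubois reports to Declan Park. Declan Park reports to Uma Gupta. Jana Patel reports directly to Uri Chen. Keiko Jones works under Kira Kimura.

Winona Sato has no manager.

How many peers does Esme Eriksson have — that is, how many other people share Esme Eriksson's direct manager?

Esme Eriksson reports to Imani Novak. Imani Novak's other direct reports are Uri Chen, Paloma Martin — 2 peers.

2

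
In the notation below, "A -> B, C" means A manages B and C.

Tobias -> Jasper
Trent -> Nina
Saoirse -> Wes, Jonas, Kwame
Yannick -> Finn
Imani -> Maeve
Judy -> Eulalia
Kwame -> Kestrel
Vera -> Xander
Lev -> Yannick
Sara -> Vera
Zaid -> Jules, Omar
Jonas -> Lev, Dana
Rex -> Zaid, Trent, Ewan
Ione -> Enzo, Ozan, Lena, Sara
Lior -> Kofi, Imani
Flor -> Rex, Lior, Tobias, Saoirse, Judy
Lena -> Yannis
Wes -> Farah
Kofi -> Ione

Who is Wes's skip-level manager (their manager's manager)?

Wes reports to Saoirse, and Saoirse reports to Flor. So Wes's skip-level manager is Flor.

Flor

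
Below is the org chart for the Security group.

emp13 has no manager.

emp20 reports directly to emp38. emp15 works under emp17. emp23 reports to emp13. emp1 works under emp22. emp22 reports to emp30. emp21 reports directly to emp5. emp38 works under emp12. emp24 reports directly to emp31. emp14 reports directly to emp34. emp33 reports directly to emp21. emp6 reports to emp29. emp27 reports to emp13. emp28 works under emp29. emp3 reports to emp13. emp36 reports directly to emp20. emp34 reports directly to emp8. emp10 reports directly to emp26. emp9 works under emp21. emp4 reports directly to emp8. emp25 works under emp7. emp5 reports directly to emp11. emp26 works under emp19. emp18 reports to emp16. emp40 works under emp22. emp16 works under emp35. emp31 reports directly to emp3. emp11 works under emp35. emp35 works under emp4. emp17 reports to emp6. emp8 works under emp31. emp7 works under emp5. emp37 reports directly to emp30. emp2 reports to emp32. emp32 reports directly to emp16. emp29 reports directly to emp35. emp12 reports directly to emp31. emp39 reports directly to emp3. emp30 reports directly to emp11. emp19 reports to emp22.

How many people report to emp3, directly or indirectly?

emp3 directly manages emp31, emp39. Under emp31: emp24, emp12, emp38, emp20, emp36, emp8, emp34, emp14, emp4, emp35, emp29, emp6, emp17, emp15, emp28, emp11, emp5, emp7, emp25, emp21, emp9, emp33, emp30, emp37, emp22, emp40, emp19, emp26, emp10, emp1, emp16, emp18, emp32, emp2 (34). emp39 has no reports. So emp3's organization is 2 direct reports plus everyone under them: 35 + 1 = 36.

36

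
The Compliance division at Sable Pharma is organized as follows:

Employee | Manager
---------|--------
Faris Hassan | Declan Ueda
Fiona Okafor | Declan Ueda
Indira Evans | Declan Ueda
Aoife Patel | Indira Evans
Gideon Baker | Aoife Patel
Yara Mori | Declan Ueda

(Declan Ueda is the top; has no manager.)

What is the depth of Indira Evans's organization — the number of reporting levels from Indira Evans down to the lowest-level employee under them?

2

The longest chain under Indira Evans runs Indira Evans → Aoife Patel → Gideon Baker, which is 2 levels below Indira Evans.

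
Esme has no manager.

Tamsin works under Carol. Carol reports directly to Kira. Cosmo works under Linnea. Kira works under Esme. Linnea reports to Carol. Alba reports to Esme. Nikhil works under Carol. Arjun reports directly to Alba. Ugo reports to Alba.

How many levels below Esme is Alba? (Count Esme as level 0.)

Chain from Alba up to Esme: Alba → Esme. That is 1 step up, so Alba is 1 level below Esme.

1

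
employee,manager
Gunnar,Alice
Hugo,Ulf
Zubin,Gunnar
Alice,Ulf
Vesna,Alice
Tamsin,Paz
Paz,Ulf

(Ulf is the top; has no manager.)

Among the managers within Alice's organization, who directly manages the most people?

Alice

Direct-report counts within Alice's organization: Alice has 2; Gunnar has 1. The largest is 2, held by Alice.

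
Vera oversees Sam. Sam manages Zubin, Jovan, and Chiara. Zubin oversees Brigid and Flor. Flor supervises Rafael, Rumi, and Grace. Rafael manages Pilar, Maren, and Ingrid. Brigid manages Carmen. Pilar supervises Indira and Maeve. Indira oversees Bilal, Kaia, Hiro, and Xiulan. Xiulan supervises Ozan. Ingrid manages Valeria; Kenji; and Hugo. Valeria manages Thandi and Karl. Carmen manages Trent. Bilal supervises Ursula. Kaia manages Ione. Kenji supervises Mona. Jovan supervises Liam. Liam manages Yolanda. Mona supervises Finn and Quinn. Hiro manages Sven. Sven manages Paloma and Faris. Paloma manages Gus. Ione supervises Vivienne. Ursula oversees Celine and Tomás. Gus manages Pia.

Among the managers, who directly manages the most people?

Indira

Direct-report counts: Vera has 1; Sam has 3; Jovan has 1; Liam has 1; Zubin has 2; Brigid has 1; Carmen has 1; Flor has 3; Rafael has 3; Ingrid has 3; Kenji has 1; Mona has 2; Valeria has 2; Pilar has 2; Indira has 4; Hiro has 1; Sven has 2; Paloma has 1; Gus has 1; Kaia has 1; Ione has 1; Bilal has 1; Ursula has 2; Xiulan has 1. The largest is 4, held by Indira.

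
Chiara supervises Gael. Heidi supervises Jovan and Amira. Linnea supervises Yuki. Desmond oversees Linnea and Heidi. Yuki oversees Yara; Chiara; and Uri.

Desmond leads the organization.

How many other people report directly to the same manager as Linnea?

Linnea reports to Desmond. Desmond's other direct reports are Heidi — 1 peer.

1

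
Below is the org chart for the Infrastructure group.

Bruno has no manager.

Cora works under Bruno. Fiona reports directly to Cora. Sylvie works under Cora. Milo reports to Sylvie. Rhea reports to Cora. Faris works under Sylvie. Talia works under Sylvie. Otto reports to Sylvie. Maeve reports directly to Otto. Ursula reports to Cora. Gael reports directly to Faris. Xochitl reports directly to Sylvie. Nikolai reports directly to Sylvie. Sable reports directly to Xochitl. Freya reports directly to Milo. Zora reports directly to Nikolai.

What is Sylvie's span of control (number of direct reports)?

Sylvie directly manages Milo, Faris, Talia, Otto, Xochitl, Nikolai. That is 6 direct reports.

6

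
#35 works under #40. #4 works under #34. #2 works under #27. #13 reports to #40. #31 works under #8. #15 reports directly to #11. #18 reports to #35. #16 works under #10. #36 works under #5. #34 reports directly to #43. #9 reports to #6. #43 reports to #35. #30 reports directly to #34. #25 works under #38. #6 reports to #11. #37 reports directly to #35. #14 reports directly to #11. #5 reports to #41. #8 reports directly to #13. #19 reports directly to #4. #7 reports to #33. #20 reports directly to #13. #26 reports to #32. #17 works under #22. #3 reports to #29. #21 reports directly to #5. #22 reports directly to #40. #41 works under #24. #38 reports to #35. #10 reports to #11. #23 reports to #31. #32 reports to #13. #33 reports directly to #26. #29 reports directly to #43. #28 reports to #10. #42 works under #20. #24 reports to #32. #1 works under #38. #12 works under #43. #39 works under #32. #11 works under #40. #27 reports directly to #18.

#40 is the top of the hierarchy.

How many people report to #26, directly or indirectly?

2

#26 directly manages #33. Under #33: #7 (1). That's 2 in total.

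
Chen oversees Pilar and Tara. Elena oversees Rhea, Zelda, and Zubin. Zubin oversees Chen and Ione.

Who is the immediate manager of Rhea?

Elena

Rhea reports directly to Elena.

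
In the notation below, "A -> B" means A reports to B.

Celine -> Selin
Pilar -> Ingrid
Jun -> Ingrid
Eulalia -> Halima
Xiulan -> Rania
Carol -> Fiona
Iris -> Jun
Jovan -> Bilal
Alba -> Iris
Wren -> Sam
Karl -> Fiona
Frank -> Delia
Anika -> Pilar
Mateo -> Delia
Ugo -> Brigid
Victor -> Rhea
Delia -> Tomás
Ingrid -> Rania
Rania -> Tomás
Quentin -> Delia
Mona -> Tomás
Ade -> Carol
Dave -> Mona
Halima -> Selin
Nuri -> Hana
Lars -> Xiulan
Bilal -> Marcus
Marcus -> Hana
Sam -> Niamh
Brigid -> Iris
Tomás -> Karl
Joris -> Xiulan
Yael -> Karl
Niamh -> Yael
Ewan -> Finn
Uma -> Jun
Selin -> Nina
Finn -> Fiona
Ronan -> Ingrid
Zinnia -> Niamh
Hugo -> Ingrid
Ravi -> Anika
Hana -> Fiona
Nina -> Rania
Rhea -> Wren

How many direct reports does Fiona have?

Fiona directly manages Karl, Carol, Hana, Finn. That is 4 direct reports.

4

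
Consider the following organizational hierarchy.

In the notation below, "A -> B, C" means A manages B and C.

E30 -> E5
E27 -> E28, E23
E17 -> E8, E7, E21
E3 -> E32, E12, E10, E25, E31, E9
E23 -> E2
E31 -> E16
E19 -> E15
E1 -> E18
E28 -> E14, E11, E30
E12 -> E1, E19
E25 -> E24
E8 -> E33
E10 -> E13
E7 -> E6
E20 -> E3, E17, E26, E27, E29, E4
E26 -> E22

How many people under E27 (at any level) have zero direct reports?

The people in E27's organization with no one reporting to them are E2, E5, E11, E14. That is 4.

4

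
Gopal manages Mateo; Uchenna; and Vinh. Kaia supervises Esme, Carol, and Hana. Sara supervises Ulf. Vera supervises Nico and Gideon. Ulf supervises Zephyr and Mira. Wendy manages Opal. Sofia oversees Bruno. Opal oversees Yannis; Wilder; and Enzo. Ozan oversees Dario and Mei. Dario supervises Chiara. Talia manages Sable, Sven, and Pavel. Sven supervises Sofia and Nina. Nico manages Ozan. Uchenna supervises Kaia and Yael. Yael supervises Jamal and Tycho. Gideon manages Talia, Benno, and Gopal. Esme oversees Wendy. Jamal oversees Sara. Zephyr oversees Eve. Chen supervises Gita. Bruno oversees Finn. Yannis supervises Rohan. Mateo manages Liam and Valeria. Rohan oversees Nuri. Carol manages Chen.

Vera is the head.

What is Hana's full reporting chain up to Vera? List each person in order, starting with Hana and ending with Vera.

Hana -> Kaia -> Uchenna -> Gopal -> Gideon -> Vera

Hana reports to Kaia. Kaia reports to Uchenna. Uchenna reports to Gopal. Gopal reports to Gideon. Gideon reports to Vera. Vera is at the top.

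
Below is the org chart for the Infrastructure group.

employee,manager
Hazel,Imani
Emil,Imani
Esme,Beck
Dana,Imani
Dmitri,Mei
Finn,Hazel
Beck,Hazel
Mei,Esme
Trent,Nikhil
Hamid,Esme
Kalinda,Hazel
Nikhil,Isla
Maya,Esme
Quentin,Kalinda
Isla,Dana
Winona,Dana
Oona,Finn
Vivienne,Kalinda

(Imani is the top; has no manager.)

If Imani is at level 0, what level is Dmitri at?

5

Chain from Dmitri up to Imani: Dmitri → Mei → Esme → Beck → Hazel → Imani. That is 5 steps up, so Dmitri is 5 levels below Imani.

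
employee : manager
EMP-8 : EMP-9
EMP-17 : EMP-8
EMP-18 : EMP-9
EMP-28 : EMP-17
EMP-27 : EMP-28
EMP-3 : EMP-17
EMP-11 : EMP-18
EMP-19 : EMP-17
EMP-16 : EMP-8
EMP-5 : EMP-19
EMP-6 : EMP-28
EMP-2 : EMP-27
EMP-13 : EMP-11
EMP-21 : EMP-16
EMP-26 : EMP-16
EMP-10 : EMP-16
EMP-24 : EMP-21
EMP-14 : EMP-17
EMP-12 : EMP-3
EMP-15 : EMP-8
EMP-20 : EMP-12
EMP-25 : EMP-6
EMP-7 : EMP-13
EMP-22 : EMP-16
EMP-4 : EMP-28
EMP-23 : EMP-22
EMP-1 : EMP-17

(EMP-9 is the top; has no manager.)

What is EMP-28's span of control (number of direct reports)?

3

EMP-28 directly manages EMP-27, EMP-6, EMP-4. That is 3 direct reports.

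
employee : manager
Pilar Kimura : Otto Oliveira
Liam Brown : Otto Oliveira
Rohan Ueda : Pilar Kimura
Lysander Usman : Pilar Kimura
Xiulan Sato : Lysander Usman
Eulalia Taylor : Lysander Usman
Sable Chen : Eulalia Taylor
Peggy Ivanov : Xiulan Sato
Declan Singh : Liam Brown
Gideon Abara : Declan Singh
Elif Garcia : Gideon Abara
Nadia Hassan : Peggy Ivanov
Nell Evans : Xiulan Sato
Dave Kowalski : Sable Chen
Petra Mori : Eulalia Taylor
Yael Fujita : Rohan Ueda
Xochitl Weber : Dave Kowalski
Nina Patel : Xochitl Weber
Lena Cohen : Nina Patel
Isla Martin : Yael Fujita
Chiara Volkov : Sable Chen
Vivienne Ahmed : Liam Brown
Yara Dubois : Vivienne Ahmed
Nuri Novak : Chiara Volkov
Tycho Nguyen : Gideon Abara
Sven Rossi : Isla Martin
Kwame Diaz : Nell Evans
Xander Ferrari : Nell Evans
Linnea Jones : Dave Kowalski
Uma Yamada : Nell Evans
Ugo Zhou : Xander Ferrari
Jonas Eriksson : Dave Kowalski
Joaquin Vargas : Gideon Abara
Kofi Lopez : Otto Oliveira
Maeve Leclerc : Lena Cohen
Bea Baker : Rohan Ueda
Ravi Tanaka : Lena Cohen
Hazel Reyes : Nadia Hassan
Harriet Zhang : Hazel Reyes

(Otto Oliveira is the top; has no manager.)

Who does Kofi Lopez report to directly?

Otto Oliveira

Kofi Lopez reports directly to Otto Oliveira.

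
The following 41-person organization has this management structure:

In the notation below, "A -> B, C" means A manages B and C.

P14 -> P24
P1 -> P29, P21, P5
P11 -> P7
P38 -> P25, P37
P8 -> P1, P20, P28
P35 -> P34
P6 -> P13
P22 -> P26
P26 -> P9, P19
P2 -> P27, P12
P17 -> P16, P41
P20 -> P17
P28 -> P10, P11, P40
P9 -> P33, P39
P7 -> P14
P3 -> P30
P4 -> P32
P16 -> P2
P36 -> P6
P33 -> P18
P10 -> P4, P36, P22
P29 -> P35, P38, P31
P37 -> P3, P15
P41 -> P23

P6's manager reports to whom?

P10

P6 reports to P36, and P36 reports to P10. So P6's skip-level manager is P10.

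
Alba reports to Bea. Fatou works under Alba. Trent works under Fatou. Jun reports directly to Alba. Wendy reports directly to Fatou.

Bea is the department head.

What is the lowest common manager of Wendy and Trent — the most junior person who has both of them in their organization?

Fatou

Wendy's chain of managers is Fatou, Alba, Bea. Trent's chain of managers is Fatou, Alba, Bea. The first manager that appears in both chains is Fatou.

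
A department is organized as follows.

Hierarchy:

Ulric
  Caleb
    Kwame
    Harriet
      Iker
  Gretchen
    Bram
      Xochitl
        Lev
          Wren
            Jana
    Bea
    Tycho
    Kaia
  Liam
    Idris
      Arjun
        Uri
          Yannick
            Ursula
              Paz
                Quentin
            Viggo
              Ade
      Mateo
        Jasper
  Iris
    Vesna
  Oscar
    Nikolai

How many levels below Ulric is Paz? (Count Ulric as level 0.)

7

Chain from Paz up to Ulric: Paz → Ursula → Yannick → Uri → Arjun → Idris → Liam → Ulric. That is 7 steps up, so Paz is 7 levels below Ulric.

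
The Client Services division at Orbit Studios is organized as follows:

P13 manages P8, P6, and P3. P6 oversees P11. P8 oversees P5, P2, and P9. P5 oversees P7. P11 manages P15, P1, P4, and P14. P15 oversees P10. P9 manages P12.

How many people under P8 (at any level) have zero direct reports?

3

The people in P8's organization with no one reporting to them are P12, P2, P7. That is 3.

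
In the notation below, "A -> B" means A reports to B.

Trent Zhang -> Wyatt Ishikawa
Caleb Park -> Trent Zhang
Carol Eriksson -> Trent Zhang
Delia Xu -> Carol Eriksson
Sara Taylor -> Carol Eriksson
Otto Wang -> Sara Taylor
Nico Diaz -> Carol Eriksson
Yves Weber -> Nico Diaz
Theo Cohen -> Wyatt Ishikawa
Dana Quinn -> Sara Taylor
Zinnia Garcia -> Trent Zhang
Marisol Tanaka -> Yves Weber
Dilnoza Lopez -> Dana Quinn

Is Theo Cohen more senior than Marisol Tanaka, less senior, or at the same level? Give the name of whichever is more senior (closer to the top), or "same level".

Theo Cohen is 1 level below Wyatt Ishikawa; Marisol Tanaka is 5. Theo Cohen is higher.

Theo Cohen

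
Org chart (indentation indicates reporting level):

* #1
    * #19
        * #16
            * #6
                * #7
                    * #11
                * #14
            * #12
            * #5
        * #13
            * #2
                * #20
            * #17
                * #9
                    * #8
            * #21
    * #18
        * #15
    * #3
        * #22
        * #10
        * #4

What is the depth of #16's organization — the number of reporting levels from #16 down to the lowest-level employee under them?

3

The longest chain under #16 runs #16 → #6 → #7 → #11, which is 3 levels below #16.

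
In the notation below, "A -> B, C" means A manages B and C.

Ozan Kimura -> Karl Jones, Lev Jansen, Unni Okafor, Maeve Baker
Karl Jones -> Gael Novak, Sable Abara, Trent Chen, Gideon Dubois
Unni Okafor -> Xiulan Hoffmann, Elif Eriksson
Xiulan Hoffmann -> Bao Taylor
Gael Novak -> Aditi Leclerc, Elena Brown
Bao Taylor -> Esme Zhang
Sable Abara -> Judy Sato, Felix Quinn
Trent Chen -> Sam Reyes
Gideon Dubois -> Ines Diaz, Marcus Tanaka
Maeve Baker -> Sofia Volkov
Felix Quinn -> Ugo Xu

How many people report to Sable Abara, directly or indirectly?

Sable Abara directly manages Judy Sato, Felix Quinn. Judy Sato has no reports. Under Felix Quinn: Ugo Xu (1). So Sable Abara's organization is 2 direct reports plus everyone under them: 1 + 2 = 3.

3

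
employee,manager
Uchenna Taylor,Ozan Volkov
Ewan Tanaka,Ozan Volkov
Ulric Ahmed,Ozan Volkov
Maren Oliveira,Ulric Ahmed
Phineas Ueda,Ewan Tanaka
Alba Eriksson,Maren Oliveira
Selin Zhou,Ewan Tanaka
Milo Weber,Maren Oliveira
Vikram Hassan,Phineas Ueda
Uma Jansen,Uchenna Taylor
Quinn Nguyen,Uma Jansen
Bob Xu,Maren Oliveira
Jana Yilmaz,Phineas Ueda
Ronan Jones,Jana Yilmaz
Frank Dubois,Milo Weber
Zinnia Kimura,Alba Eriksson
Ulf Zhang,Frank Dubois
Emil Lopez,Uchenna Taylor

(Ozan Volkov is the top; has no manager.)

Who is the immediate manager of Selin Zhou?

Selin Zhou reports directly to Ewan Tanaka.

Ewan Tanaka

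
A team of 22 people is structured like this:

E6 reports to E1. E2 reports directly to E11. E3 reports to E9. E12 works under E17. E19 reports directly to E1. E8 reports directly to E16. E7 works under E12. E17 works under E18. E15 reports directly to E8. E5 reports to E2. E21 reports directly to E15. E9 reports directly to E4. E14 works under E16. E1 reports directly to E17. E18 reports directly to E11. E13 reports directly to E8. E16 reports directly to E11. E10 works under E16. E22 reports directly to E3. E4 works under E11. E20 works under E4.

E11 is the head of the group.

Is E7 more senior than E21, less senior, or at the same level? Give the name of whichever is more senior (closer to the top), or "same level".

same level

Both E7 and E21 are 4 levels below E11.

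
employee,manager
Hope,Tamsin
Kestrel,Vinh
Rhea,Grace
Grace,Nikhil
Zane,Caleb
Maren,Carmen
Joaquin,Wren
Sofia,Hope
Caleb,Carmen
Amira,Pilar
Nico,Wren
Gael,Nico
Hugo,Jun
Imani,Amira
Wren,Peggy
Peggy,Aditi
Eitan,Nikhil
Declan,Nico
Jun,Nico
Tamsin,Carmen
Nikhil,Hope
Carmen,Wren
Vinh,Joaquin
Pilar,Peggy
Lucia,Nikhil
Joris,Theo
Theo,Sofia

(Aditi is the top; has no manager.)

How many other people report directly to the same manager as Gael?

Gael reports to Nico. Nico's other direct reports are Declan, Jun — 2 peers.

2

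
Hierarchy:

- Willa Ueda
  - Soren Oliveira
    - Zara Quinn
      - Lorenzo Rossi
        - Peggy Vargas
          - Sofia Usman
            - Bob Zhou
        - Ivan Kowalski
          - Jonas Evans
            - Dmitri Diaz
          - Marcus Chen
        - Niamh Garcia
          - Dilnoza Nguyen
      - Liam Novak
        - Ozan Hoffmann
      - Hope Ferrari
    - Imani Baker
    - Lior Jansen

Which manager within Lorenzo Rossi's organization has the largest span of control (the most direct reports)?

Lorenzo Rossi

Direct-report counts within Lorenzo Rossi's organization: Lorenzo Rossi has 3; Niamh Garcia has 1; Ivan Kowalski has 2; Jonas Evans has 1; Peggy Vargas has 1; Sofia Usman has 1. The largest is 3, held by Lorenzo Rossi.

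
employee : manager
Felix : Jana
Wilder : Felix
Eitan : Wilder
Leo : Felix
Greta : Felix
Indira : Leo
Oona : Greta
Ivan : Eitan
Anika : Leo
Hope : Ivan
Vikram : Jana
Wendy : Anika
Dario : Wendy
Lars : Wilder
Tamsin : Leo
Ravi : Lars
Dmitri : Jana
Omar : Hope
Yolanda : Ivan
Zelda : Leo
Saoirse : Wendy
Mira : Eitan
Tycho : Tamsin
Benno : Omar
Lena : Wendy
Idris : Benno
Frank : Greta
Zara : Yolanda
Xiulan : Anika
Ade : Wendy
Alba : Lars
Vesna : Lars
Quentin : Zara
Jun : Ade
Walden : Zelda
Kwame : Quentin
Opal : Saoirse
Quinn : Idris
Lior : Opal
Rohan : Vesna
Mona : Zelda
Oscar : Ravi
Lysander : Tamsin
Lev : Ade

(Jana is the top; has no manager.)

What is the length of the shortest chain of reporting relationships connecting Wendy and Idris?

Wendy is 3 levels below Felix, and Idris is 7 levels below Felix (their lowest common manager). The shortest path runs up from Wendy to Felix and back down to Idris: 3 + 7 = 10 links.

10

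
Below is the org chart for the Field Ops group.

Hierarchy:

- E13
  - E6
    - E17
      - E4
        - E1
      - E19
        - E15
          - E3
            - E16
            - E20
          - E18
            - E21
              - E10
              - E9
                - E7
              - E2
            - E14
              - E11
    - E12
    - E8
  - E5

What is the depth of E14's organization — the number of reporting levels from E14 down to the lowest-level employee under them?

1

The longest chain under E14 runs E14 → E11, which is 1 level below E14.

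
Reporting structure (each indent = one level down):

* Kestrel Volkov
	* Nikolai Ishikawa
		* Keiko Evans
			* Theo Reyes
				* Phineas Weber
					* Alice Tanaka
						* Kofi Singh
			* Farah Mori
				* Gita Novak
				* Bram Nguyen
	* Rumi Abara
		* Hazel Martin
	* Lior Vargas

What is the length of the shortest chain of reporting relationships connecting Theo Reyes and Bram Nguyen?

Theo Reyes is 1 level below Keiko Evans, and Bram Nguyen is 2 levels below Keiko Evans (their lowest common manager). The shortest path runs up from Theo Reyes to Keiko Evans and back down to Bram Nguyen: 1 + 2 = 3 links.

3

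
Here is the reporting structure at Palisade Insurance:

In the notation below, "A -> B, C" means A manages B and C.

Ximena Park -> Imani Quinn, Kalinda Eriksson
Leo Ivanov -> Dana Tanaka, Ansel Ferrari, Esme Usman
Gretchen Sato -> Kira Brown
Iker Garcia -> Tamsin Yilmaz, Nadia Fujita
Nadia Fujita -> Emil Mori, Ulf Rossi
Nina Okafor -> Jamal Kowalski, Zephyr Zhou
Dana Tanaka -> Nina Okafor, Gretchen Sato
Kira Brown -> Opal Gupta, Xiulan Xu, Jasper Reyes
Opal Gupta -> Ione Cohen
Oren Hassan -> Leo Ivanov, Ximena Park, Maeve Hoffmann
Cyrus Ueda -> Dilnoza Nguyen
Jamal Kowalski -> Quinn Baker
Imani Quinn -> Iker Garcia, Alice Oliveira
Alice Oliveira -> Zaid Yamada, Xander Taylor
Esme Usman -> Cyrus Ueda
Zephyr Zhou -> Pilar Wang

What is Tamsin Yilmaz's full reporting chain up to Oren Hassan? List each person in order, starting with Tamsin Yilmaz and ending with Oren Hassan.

Tamsin Yilmaz reports to Iker Garcia. Iker Garcia reports to Imani Quinn. Imani Quinn reports to Ximena Park. Ximena Park reports to Oren Hassan. Oren Hassan is at the top.

Tamsin Yilmaz -> Iker Garcia -> Imani Quinn -> Ximena Park -> Oren Hassan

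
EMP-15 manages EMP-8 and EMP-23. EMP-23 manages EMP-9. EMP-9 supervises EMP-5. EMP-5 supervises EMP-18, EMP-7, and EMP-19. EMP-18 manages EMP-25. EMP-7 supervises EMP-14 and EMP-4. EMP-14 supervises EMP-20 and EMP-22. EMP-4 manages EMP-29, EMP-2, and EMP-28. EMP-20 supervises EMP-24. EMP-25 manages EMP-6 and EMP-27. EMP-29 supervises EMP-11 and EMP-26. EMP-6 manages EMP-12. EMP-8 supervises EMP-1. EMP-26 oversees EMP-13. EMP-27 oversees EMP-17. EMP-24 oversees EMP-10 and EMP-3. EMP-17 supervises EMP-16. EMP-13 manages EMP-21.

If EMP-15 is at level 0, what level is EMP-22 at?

6

Chain from EMP-22 up to EMP-15: EMP-22 → EMP-14 → EMP-7 → EMP-5 → EMP-9 → EMP-23 → EMP-15. That is 6 steps up, so EMP-22 is 6 levels below EMP-15.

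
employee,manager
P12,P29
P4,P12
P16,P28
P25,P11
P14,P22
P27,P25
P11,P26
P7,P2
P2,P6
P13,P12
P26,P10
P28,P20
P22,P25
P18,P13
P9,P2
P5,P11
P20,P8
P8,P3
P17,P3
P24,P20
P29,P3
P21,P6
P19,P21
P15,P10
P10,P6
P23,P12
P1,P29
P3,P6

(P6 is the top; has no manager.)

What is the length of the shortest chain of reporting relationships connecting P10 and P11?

2

P11 is in P10's organization: the chain from P11 up to P10 is P11 → P26 → P10, which is 2 links.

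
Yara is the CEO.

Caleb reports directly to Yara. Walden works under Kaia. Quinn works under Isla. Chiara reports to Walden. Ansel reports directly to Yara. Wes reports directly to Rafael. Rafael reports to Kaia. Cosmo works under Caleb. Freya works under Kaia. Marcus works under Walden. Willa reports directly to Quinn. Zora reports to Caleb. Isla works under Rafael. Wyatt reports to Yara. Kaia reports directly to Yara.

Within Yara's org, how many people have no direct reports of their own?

The people in Yara's organization with no one reporting to them are Ansel, Wyatt, Cosmo, Zora, Freya, Wes, Willa, Chiara, Marcus. That is 9.

9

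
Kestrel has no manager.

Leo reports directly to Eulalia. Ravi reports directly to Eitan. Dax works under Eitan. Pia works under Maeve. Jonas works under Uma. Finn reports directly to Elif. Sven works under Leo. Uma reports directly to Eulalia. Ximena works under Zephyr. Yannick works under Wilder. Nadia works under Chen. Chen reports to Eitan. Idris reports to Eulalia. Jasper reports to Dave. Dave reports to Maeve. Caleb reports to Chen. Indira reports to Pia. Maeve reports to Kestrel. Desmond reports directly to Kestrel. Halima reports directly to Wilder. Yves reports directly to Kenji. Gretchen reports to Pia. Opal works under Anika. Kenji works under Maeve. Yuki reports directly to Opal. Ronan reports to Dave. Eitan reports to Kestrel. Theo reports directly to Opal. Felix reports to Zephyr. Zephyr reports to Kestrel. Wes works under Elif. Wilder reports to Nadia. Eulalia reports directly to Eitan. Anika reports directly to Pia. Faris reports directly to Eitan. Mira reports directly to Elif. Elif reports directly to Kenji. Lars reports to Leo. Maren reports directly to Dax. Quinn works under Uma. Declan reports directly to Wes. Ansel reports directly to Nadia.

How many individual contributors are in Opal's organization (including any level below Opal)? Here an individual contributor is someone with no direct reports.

The people in Opal's organization with no one reporting to them are Yuki, Theo. That is 2.

2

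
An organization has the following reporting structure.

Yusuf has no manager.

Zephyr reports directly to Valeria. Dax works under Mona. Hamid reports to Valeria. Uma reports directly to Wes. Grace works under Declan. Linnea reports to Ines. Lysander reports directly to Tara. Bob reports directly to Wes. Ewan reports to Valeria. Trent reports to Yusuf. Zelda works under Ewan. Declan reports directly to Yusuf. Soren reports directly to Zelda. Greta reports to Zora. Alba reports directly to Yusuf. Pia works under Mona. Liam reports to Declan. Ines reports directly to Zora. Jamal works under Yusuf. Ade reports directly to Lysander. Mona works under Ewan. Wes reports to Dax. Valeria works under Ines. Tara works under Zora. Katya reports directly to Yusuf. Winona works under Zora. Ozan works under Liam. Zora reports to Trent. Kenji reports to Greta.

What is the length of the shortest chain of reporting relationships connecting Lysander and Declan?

5

Lysander is 4 levels below Yusuf, and Declan is 1 level below Yusuf (their lowest common manager). The shortest path runs up from Lysander to Yusuf and back down to Declan: 4 + 1 = 5 links.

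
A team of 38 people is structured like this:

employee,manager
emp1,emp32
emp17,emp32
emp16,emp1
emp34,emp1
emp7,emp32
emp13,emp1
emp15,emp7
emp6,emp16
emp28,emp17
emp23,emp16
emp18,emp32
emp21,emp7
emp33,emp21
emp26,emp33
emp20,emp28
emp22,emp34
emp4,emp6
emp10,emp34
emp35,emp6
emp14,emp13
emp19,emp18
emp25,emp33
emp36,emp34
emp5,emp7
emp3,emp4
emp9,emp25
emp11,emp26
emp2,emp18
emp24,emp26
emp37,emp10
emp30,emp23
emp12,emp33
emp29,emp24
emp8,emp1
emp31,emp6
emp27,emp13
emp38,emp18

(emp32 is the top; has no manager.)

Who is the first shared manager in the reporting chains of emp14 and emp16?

emp14's chain of managers is emp13, emp1, emp32. emp16's chain of managers is emp1, emp32. The first manager that appears in both chains is emp1.

emp1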